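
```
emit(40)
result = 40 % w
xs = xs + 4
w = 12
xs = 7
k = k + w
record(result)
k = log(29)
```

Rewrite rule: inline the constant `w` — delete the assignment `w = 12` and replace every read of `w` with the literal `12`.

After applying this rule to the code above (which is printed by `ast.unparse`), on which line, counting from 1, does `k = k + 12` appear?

5

Transformed code:
emit(40)
result = 40 % 12
xs = xs + 4
xs = 7
k = k + 12
record(result)
k = log(29)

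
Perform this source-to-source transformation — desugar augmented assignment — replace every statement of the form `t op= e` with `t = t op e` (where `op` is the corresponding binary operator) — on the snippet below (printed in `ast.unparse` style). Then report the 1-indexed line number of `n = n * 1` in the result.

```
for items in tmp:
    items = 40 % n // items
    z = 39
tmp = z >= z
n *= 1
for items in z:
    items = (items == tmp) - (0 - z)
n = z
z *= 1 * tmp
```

5

Transformed code:
for items in tmp:
    items = 40 % n // items
    z = 39
tmp = z >= z
n = n * 1
for items in z:
    items = (items == tmp) - (0 - z)
n = z
z = z * (1 * tmp)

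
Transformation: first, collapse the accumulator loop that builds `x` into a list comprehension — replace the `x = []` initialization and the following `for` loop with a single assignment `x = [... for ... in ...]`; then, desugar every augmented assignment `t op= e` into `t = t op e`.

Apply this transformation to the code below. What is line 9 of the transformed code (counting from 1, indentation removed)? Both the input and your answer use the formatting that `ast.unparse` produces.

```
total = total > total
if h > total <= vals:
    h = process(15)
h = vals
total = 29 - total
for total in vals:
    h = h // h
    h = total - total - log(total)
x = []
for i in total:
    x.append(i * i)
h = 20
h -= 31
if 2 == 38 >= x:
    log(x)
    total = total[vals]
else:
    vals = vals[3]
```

x = [i * i for i in total]

Transformed code:
total = total > total
if h > total <= vals:
    h = process(15)
h = vals
total = 29 - total
for total in vals:
    h = h // h
    h = total - total - log(total)
x = [i * i for i in total]
h = 20
h = h - 31
if 2 == 38 >= x:
    log(x)
    total = total[vals]
else:
    vals = vals[3]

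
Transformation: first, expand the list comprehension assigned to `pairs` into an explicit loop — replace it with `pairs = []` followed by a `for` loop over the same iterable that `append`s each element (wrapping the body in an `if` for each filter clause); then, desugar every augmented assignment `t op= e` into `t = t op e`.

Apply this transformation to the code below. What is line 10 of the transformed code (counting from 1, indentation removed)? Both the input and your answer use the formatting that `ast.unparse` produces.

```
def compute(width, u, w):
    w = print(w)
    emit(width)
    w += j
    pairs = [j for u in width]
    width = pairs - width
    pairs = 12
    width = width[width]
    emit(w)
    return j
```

width = width[width]

Transformed code:
def compute(width, u, w):
    w = print(w)
    emit(width)
    w = w + j
    pairs = []
    for u in width:
        pairs.append(j)
    width = pairs - width
    pairs = 12
    width = width[width]
    emit(w)
    return j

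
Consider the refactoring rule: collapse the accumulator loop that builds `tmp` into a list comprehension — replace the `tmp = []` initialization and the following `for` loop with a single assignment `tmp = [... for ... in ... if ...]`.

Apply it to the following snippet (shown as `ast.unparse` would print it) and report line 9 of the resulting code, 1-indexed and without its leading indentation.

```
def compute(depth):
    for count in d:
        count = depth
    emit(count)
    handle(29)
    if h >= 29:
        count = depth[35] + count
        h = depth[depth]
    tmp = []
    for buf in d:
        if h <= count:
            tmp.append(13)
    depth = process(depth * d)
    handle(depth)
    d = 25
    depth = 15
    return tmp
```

Transformed code:
def compute(depth):
    for count in d:
        count = depth
    emit(count)
    handle(29)
    if h >= 29:
        count = depth[35] + count
        h = depth[depth]
    tmp = [13 for buf in d if h <= count]
    depth = process(depth * d)
    handle(depth)
    d = 25
    depth = 15
    return tmp

tmp = [13 for buf in d if h <= count]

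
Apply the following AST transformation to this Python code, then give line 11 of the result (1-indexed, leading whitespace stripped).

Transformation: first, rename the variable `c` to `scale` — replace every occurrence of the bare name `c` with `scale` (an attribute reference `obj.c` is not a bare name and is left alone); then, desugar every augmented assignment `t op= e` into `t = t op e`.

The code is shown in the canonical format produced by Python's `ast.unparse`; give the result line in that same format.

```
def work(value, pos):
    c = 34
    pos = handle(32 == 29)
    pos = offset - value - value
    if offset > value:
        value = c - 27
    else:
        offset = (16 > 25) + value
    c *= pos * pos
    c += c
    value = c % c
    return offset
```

value = scale % scale

Transformed code:
def work(value, pos):
    scale = 34
    pos = handle(32 == 29)
    pos = offset - value - value
    if offset > value:
        value = scale - 27
    else:
        offset = (16 > 25) + value
    scale = scale * (pos * pos)
    scale = scale + scale
    value = scale % scale
    return offset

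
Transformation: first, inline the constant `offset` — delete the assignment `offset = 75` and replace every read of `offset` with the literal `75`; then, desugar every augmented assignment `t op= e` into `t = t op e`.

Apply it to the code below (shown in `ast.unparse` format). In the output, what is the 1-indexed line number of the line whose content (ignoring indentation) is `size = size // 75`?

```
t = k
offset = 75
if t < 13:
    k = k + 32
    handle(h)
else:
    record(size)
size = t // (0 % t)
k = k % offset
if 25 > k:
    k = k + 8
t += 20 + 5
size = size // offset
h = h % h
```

Transformed code:
t = k
if t < 13:
    k = k + 32
    handle(h)
else:
    record(size)
size = t // (0 % t)
k = k % 75
if 25 > k:
    k = k + 8
t = t + (20 + 5)
size = size // 75
h = h % h

12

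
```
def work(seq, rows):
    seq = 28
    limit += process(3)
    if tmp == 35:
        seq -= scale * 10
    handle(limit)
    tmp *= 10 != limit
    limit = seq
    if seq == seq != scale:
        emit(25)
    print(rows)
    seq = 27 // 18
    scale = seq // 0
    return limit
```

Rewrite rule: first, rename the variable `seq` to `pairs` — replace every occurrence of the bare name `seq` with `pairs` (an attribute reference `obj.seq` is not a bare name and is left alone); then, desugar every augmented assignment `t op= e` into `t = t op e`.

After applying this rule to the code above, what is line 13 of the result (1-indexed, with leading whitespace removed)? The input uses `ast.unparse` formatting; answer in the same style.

Transformed code:
def work(pairs, rows):
    pairs = 28
    limit = limit + process(3)
    if tmp == 35:
        pairs = pairs - scale * 10
    handle(limit)
    tmp = tmp * (10 != limit)
    limit = pairs
    if pairs == pairs != scale:
        emit(25)
    print(rows)
    pairs = 27 // 18
    scale = pairs // 0
    return limit

scale = pairs // 0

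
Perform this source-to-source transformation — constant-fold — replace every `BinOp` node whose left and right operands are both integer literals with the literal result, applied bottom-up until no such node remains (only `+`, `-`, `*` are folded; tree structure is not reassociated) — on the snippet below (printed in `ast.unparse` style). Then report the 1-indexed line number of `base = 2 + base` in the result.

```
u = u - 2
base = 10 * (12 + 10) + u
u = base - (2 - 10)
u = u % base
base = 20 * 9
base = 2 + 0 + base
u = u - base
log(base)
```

Transformed code:
u = u - 2
base = 220 + u
u = base - -8
u = u % base
base = 180
base = 2 + base
u = u - base
log(base)

6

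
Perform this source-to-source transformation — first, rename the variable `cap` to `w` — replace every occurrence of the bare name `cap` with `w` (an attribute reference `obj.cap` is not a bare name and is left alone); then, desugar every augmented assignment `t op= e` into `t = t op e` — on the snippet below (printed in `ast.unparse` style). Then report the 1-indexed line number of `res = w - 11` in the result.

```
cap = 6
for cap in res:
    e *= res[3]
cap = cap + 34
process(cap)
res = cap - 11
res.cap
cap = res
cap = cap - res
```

6

Transformed code:
w = 6
for w in res:
    e = e * res[3]
w = w + 34
process(w)
res = w - 11
res.cap
w = res
w = w - res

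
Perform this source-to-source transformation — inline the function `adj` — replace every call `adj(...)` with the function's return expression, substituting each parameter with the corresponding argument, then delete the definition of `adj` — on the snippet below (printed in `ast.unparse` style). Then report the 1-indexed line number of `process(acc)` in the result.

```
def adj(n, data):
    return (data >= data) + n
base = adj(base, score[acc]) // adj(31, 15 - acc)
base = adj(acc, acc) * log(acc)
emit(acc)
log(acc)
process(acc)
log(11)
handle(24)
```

Transformed code:
base = ((score[acc] >= score[acc]) + base) // ((15 - acc >= 15 - acc) + 31)
base = ((acc >= acc) + acc) * log(acc)
emit(acc)
log(acc)
process(acc)
log(11)
handle(24)

5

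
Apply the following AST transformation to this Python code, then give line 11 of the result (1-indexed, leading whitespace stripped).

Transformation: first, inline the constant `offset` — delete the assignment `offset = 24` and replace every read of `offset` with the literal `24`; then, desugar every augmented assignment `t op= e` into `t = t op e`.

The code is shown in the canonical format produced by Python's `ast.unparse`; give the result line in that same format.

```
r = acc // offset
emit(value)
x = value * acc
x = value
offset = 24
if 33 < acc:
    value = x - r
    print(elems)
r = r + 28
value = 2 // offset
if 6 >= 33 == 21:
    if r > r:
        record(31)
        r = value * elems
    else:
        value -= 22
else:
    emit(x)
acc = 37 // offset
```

Transformed code:
r = acc // 24
emit(value)
x = value * acc
x = value
if 33 < acc:
    value = x - r
    print(elems)
r = r + 28
value = 2 // 24
if 6 >= 33 == 21:
    if r > r:
        record(31)
        r = value * elems
    else:
        value = value - 22
else:
    emit(x)
acc = 37 // 24

if r > r:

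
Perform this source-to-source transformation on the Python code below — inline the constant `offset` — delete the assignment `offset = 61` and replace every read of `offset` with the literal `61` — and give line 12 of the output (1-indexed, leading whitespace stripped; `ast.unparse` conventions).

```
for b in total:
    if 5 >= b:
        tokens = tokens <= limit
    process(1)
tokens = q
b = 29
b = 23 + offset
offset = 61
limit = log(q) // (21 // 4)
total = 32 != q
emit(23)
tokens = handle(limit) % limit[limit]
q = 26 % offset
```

q = 26 % 61

Transformed code:
for b in total:
    if 5 >= b:
        tokens = tokens <= limit
    process(1)
tokens = q
b = 29
b = 23 + 61
limit = log(q) // (21 // 4)
total = 32 != q
emit(23)
tokens = handle(limit) % limit[limit]
q = 26 % 61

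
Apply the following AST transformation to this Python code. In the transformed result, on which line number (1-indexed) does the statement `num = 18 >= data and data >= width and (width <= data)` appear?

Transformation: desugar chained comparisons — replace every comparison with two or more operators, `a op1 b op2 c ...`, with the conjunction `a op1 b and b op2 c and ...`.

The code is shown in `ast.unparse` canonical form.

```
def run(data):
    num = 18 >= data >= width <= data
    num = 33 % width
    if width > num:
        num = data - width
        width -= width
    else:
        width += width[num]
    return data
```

Transformed code:
def run(data):
    num = 18 >= data and data >= width and (width <= data)
    num = 33 % width
    if width > num:
        num = data - width
        width -= width
    else:
        width += width[num]
    return data

2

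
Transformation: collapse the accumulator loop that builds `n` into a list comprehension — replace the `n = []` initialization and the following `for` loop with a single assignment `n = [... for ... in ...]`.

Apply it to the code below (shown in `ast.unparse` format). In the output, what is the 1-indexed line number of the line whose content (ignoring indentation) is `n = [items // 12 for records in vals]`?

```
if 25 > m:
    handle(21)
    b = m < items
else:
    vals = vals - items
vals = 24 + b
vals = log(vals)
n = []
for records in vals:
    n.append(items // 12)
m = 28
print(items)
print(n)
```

Transformed code:
if 25 > m:
    handle(21)
    b = m < items
else:
    vals = vals - items
vals = 24 + b
vals = log(vals)
n = [items // 12 for records in vals]
m = 28
print(items)
print(n)

8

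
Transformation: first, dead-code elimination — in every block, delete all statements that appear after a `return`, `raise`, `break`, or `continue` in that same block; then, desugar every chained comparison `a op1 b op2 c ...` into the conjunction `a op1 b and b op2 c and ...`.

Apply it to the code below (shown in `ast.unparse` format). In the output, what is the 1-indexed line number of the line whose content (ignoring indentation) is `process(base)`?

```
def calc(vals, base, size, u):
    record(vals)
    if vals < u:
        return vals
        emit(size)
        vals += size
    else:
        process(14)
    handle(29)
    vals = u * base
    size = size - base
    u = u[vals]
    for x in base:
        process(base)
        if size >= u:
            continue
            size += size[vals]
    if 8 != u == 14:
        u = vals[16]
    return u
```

12

Transformed code:
def calc(vals, base, size, u):
    record(vals)
    if vals < u:
        return vals
    else:
        process(14)
    handle(29)
    vals = u * base
    size = size - base
    u = u[vals]
    for x in base:
        process(base)
        if size >= u:
            continue
    if 8 != u and u == 14:
        u = vals[16]
    return u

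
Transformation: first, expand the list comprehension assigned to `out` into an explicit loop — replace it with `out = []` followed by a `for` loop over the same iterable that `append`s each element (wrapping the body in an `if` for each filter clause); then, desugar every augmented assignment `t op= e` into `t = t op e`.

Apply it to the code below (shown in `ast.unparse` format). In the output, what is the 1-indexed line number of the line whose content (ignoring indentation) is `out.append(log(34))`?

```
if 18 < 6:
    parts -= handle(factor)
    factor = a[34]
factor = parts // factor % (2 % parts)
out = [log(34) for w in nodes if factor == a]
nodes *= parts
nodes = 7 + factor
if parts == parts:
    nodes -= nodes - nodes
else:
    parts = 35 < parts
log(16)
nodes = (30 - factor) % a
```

8

Transformed code:
if 18 < 6:
    parts = parts - handle(factor)
    factor = a[34]
factor = parts // factor % (2 % parts)
out = []
for w in nodes:
    if factor == a:
        out.append(log(34))
nodes = nodes * parts
nodes = 7 + factor
if parts == parts:
    nodes = nodes - (nodes - nodes)
else:
    parts = 35 < parts
log(16)
nodes = (30 - factor) % a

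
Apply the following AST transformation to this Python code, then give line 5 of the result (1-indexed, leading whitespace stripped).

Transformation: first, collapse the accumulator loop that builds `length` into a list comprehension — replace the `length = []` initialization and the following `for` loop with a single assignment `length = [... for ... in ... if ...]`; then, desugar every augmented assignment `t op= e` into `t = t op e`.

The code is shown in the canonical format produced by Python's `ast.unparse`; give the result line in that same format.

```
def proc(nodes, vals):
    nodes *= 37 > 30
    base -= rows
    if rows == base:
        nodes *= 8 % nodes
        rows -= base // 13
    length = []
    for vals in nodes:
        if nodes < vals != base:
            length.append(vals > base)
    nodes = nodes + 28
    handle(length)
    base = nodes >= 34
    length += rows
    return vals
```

nodes = nodes * (8 % nodes)

Transformed code:
def proc(nodes, vals):
    nodes = nodes * (37 > 30)
    base = base - rows
    if rows == base:
        nodes = nodes * (8 % nodes)
        rows = rows - base // 13
    length = [vals > base for vals in nodes if nodes < vals != base]
    nodes = nodes + 28
    handle(length)
    base = nodes >= 34
    length = length + rows
    return vals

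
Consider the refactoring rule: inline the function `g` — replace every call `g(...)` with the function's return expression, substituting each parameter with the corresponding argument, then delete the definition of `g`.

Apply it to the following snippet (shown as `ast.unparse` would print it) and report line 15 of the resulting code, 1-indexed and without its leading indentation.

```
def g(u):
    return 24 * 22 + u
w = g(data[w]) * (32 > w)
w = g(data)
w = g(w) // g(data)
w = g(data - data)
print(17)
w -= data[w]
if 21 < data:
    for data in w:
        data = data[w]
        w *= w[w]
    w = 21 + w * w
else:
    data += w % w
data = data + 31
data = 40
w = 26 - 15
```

data = 40

Transformed code:
w = (24 * 22 + data[w]) * (32 > w)
w = 24 * 22 + data
w = (24 * 22 + w) // (24 * 22 + data)
w = 24 * 22 + (data - data)
print(17)
w -= data[w]
if 21 < data:
    for data in w:
        data = data[w]
        w *= w[w]
    w = 21 + w * w
else:
    data += w % w
data = data + 31
data = 40
w = 26 - 15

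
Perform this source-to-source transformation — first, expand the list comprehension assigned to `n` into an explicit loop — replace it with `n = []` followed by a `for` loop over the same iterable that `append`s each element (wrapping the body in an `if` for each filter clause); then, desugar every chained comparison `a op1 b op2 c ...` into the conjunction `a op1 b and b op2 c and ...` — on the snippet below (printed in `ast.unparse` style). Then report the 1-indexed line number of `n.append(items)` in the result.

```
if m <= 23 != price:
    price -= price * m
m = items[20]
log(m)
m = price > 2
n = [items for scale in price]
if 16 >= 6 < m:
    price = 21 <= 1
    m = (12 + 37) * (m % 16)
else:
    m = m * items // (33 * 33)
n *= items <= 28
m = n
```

Transformed code:
if m <= 23 and 23 != price:
    price -= price * m
m = items[20]
log(m)
m = price > 2
n = []
for scale in price:
    n.append(items)
if 16 >= 6 and 6 < m:
    price = 21 <= 1
    m = (12 + 37) * (m % 16)
else:
    m = m * items // (33 * 33)
n *= items <= 28
m = n

8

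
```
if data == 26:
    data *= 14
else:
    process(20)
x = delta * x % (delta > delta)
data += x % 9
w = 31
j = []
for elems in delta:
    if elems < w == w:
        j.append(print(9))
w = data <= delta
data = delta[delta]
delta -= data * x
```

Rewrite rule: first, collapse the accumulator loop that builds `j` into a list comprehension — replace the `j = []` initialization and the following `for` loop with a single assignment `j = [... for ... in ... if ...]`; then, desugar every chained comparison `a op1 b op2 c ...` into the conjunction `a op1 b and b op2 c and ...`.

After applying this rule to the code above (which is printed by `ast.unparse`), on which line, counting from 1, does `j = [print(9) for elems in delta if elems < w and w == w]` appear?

8

Transformed code:
if data == 26:
    data *= 14
else:
    process(20)
x = delta * x % (delta > delta)
data += x % 9
w = 31
j = [print(9) for elems in delta if elems < w and w == w]
w = data <= delta
data = delta[delta]
delta -= data * x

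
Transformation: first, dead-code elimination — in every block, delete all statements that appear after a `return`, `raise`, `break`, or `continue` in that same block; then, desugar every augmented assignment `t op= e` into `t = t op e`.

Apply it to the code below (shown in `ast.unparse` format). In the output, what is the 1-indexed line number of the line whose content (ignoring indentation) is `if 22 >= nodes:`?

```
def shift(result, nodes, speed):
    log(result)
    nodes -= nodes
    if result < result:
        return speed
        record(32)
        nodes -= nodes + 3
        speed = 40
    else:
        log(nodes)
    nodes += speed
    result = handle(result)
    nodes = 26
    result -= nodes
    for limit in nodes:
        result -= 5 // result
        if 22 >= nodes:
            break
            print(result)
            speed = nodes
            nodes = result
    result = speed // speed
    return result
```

Transformed code:
def shift(result, nodes, speed):
    log(result)
    nodes = nodes - nodes
    if result < result:
        return speed
    else:
        log(nodes)
    nodes = nodes + speed
    result = handle(result)
    nodes = 26
    result = result - nodes
    for limit in nodes:
        result = result - 5 // result
        if 22 >= nodes:
            break
    result = speed // speed
    return result

14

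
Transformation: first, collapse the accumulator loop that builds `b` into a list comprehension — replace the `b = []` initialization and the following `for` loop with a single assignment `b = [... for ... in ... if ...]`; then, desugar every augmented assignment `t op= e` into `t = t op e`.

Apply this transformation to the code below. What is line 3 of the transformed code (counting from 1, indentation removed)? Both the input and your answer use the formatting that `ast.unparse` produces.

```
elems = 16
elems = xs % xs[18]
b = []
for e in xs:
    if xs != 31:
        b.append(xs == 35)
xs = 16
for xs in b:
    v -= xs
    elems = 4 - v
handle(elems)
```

b = [xs == 35 for e in xs if xs != 31]

Transformed code:
elems = 16
elems = xs % xs[18]
b = [xs == 35 for e in xs if xs != 31]
xs = 16
for xs in b:
    v = v - xs
    elems = 4 - v
handle(elems)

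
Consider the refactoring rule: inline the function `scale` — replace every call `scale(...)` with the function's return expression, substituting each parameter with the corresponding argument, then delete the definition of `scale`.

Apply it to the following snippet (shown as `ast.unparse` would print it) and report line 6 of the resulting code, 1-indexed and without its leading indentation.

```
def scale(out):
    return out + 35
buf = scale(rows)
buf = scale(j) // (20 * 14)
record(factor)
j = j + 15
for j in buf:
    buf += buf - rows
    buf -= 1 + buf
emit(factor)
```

buf += buf - rows

Transformed code:
buf = rows + 35
buf = (j + 35) // (20 * 14)
record(factor)
j = j + 15
for j in buf:
    buf += buf - rows
    buf -= 1 + buf
emit(factor)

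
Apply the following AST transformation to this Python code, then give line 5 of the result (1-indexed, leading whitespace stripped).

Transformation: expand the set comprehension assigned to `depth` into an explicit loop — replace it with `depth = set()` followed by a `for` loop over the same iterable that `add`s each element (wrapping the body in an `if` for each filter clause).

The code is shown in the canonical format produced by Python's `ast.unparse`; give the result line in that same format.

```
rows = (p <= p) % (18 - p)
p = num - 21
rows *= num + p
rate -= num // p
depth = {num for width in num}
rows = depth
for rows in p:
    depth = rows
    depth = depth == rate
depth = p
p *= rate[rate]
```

Transformed code:
rows = (p <= p) % (18 - p)
p = num - 21
rows *= num + p
rate -= num // p
depth = set()
for width in num:
    depth.add(num)
rows = depth
for rows in p:
    depth = rows
    depth = depth == rate
depth = p
p *= rate[rate]

depth = set()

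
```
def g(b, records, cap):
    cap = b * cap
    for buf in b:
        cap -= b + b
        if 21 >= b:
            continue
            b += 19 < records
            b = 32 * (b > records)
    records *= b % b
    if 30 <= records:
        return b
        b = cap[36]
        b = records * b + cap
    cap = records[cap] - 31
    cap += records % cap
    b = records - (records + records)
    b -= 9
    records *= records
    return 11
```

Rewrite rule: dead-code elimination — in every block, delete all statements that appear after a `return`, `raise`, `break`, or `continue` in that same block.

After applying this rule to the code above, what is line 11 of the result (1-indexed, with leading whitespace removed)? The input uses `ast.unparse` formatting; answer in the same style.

cap += records % cap

Transformed code:
def g(b, records, cap):
    cap = b * cap
    for buf in b:
        cap -= b + b
        if 21 >= b:
            continue
    records *= b % b
    if 30 <= records:
        return b
    cap = records[cap] - 31
    cap += records % cap
    b = records - (records + records)
    b -= 9
    records *= records
    return 11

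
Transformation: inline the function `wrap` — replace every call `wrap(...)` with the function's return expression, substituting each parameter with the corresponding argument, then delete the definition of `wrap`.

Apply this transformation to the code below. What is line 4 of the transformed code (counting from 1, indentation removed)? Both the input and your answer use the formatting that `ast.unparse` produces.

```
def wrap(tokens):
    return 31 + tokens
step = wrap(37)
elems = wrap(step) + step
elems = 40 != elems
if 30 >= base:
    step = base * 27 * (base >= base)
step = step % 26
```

Transformed code:
step = 31 + 37
elems = 31 + step + step
elems = 40 != elems
if 30 >= base:
    step = base * 27 * (base >= base)
step = step % 26

if 30 >= base:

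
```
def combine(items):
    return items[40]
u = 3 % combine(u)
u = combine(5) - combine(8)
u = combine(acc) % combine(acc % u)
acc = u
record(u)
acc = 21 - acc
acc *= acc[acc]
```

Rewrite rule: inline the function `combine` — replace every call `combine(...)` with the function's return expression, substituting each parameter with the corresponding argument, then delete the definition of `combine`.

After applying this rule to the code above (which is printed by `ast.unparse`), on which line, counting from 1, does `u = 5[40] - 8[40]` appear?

2

Transformed code:
u = 3 % u[40]
u = 5[40] - 8[40]
u = acc[40] % (acc % u)[40]
acc = u
record(u)
acc = 21 - acc
acc *= acc[acc]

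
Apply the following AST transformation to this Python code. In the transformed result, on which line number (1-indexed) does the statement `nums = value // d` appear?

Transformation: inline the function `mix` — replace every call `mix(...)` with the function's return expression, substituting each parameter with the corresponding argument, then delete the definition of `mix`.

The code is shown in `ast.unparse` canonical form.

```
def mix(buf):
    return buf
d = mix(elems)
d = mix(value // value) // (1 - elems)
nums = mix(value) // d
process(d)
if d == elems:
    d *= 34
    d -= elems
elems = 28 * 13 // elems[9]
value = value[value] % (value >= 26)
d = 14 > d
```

3

Transformed code:
d = elems
d = value // value // (1 - elems)
nums = value // d
process(d)
if d == elems:
    d *= 34
    d -= elems
elems = 28 * 13 // elems[9]
value = value[value] % (value >= 26)
d = 14 > d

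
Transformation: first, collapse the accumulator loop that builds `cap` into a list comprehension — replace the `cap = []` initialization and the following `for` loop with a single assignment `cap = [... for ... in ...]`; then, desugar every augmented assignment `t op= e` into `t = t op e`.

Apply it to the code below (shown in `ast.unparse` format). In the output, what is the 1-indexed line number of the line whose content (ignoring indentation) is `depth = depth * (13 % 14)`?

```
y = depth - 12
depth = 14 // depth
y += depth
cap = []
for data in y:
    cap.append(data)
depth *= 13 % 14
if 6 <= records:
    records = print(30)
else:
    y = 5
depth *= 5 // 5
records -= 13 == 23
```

5

Transformed code:
y = depth - 12
depth = 14 // depth
y = y + depth
cap = [data for data in y]
depth = depth * (13 % 14)
if 6 <= records:
    records = print(30)
else:
    y = 5
depth = depth * (5 // 5)
records = records - (13 == 23)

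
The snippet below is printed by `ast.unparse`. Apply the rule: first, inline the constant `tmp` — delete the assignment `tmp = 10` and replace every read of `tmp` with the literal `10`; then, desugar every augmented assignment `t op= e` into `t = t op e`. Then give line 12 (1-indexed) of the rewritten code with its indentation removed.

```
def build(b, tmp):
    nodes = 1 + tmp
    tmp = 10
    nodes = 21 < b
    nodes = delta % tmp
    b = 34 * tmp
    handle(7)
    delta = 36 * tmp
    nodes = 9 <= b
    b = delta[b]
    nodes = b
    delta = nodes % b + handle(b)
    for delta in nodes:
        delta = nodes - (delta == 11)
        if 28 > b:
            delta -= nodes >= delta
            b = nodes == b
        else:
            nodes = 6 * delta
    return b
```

Transformed code:
def build(b, tmp):
    nodes = 1 + 10
    nodes = 21 < b
    nodes = delta % 10
    b = 34 * 10
    handle(7)
    delta = 36 * 10
    nodes = 9 <= b
    b = delta[b]
    nodes = b
    delta = nodes % b + handle(b)
    for delta in nodes:
        delta = nodes - (delta == 11)
        if 28 > b:
            delta = delta - (nodes >= delta)
            b = nodes == b
        else:
            nodes = 6 * delta
    return b

for delta in nodes:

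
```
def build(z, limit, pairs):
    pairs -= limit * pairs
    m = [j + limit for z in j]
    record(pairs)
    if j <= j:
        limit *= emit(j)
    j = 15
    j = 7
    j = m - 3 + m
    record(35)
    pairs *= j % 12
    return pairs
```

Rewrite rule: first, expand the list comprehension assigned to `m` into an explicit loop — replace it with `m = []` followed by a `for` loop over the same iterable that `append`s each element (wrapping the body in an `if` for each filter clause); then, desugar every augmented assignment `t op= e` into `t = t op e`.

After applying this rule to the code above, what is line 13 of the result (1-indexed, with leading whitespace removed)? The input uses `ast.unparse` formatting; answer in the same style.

Transformed code:
def build(z, limit, pairs):
    pairs = pairs - limit * pairs
    m = []
    for z in j:
        m.append(j + limit)
    record(pairs)
    if j <= j:
        limit = limit * emit(j)
    j = 15
    j = 7
    j = m - 3 + m
    record(35)
    pairs = pairs * (j % 12)
    return pairs

pairs = pairs * (j % 12)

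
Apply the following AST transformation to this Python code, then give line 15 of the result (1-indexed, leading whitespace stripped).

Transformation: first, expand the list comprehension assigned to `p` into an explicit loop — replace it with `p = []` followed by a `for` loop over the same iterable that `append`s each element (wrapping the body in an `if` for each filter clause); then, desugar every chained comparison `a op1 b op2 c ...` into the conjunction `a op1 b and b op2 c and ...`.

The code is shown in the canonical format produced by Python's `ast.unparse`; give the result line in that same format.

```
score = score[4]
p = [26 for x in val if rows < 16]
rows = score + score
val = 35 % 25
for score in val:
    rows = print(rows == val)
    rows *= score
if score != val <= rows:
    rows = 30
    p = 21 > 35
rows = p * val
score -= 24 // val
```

score -= 24 // val

Transformed code:
score = score[4]
p = []
for x in val:
    if rows < 16:
        p.append(26)
rows = score + score
val = 35 % 25
for score in val:
    rows = print(rows == val)
    rows *= score
if score != val and val <= rows:
    rows = 30
    p = 21 > 35
rows = p * val
score -= 24 // val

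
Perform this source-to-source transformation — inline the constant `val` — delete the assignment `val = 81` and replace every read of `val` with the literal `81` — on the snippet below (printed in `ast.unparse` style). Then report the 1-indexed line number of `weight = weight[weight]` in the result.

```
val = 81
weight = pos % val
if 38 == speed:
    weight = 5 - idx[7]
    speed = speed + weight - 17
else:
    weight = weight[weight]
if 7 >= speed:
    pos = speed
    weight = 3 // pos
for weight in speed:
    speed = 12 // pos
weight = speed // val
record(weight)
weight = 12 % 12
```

6

Transformed code:
weight = pos % 81
if 38 == speed:
    weight = 5 - idx[7]
    speed = speed + weight - 17
else:
    weight = weight[weight]
if 7 >= speed:
    pos = speed
    weight = 3 // pos
for weight in speed:
    speed = 12 // pos
weight = speed // 81
record(weight)
weight = 12 % 12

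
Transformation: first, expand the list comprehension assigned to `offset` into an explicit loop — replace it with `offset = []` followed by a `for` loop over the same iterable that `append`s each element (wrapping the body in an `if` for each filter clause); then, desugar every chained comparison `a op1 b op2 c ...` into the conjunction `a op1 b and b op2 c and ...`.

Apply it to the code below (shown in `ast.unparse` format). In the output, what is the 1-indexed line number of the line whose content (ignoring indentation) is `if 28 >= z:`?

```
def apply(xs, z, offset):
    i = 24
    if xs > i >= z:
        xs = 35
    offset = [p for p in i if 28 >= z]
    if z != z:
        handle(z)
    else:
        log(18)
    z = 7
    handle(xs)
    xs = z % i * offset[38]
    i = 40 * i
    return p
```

Transformed code:
def apply(xs, z, offset):
    i = 24
    if xs > i and i >= z:
        xs = 35
    offset = []
    for p in i:
        if 28 >= z:
            offset.append(p)
    if z != z:
        handle(z)
    else:
        log(18)
    z = 7
    handle(xs)
    xs = z % i * offset[38]
    i = 40 * i
    return p

7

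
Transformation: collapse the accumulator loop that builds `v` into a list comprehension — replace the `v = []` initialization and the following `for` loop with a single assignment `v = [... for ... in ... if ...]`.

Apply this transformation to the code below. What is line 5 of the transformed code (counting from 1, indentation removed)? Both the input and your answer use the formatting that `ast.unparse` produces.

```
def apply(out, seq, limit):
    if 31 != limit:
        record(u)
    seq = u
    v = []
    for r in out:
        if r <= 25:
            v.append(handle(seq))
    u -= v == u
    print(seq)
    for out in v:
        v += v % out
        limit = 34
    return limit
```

Transformed code:
def apply(out, seq, limit):
    if 31 != limit:
        record(u)
    seq = u
    v = [handle(seq) for r in out if r <= 25]
    u -= v == u
    print(seq)
    for out in v:
        v += v % out
        limit = 34
    return limit

v = [handle(seq) for r in out if r <= 25]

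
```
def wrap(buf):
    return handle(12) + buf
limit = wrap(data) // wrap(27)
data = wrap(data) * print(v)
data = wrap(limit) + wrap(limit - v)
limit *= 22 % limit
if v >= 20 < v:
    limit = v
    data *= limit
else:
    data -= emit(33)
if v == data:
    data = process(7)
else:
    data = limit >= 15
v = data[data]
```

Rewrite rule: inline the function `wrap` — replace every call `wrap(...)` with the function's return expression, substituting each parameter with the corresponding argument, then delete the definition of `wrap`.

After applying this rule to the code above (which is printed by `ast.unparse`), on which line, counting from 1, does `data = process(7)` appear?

Transformed code:
limit = (handle(12) + data) // (handle(12) + 27)
data = (handle(12) + data) * print(v)
data = handle(12) + limit + (handle(12) + (limit - v))
limit *= 22 % limit
if v >= 20 < v:
    limit = v
    data *= limit
else:
    data -= emit(33)
if v == data:
    data = process(7)
else:
    data = limit >= 15
v = data[data]

11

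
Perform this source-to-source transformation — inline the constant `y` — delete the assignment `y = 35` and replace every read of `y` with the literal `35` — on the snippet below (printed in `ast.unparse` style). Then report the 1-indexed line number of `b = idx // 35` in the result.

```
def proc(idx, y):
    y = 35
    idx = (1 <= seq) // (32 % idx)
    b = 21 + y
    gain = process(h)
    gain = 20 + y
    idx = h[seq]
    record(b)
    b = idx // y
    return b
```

Transformed code:
def proc(idx, y):
    idx = (1 <= seq) // (32 % idx)
    b = 21 + 35
    gain = process(h)
    gain = 20 + 35
    idx = h[seq]
    record(b)
    b = idx // 35
    return b

8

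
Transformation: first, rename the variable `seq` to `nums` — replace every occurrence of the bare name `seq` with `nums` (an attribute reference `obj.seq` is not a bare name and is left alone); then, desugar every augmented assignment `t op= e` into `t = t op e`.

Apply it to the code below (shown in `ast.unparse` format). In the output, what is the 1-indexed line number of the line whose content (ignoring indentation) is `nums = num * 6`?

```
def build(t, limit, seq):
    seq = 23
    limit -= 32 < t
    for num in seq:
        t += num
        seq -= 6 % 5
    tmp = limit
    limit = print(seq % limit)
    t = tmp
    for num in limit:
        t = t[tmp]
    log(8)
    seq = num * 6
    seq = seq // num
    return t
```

13

Transformed code:
def build(t, limit, nums):
    nums = 23
    limit = limit - (32 < t)
    for num in nums:
        t = t + num
        nums = nums - 6 % 5
    tmp = limit
    limit = print(nums % limit)
    t = tmp
    for num in limit:
        t = t[tmp]
    log(8)
    nums = num * 6
    nums = nums // num
    return t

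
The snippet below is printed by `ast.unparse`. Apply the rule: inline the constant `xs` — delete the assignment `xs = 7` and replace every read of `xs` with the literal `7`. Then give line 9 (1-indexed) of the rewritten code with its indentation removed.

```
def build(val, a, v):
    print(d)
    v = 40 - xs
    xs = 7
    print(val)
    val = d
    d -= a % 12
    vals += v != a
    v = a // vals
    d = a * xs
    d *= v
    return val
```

Transformed code:
def build(val, a, v):
    print(d)
    v = 40 - 7
    print(val)
    val = d
    d -= a % 12
    vals += v != a
    v = a // vals
    d = a * 7
    d *= v
    return val

d = a * 7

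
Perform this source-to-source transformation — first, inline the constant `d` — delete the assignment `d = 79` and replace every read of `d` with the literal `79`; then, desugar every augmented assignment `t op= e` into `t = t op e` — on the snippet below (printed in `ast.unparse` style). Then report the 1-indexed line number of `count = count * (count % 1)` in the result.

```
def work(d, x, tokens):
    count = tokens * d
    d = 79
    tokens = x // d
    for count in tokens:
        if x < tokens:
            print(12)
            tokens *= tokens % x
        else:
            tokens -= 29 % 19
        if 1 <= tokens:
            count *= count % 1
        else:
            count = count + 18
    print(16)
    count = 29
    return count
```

Transformed code:
def work(d, x, tokens):
    count = tokens * 79
    tokens = x // 79
    for count in tokens:
        if x < tokens:
            print(12)
            tokens = tokens * (tokens % x)
        else:
            tokens = tokens - 29 % 19
        if 1 <= tokens:
            count = count * (count % 1)
        else:
            count = count + 18
    print(16)
    count = 29
    return count

11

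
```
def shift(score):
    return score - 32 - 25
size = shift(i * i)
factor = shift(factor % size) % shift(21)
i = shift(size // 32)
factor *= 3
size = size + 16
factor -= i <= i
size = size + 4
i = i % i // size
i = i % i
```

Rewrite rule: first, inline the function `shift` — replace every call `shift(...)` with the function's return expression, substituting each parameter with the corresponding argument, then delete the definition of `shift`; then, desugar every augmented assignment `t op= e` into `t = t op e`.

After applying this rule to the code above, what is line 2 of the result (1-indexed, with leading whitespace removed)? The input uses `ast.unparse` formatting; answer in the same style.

factor = (factor % size - 32 - 25) % (21 - 32 - 25)

Transformed code:
size = i * i - 32 - 25
factor = (factor % size - 32 - 25) % (21 - 32 - 25)
i = size // 32 - 32 - 25
factor = factor * 3
size = size + 16
factor = factor - (i <= i)
size = size + 4
i = i % i // size
i = i % i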